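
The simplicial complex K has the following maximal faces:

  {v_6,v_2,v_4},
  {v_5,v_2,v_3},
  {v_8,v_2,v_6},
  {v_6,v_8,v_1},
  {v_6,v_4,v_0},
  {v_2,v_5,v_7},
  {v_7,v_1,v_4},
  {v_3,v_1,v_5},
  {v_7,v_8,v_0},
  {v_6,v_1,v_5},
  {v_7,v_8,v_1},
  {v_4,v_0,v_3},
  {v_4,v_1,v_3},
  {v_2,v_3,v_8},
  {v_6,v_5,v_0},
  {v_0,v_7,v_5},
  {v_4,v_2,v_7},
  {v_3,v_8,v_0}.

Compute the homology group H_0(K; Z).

H_0 ≅ Z.

Fix the vertex order v_0 < v_1 < v_2 < v_3 < v_4 < v_5 < v_6 < v_7 < v_8 and write every simplex with vertices in increasing order. Then dim K = 2 and the simplices of K are:

  0-simplices (9): [v_0], [v_1], [v_2], [v_3], [v_4], [v_5], [v_6], [v_7], [v_8]
  1-simplices (27): (27 of them)
  2-simplices (18): (18 of them)

giving chain groups C_0 ≅ Z^9, C_1 ≅ Z^27, C_2 ≅ Z^18.

The boundary map ∂_1: C_1 → C_0 is given by ∂[p,q] = [q] − [p].
The resulting 9×27 matrix has rank 8, and its Smith normal form has invariant factors (1,1,1,1,1,1,1,1).

The boundary map ∂_2: C_2 → C_1 acts by ∂[p,q,r] = [q,r] − [p,r] + [p,q]. For instance
  ∂[v_1,v_3,v_4] = [v_3,v_4] − [v_1,v_4] + [v_1,v_3],
  ∂[v_0,v_5,v_7] = [v_5,v_7] − [v_0,v_7] + [v_0,v_5].
The resulting 27×18 matrix has rank 17, and its Smith normal form has invariant factors (1,1,1,1,1,1,1,1,1,1,1,1,1,1,1,1,1).

Reading off H_k = ker ∂_k / im ∂_{k+1}:

  H_0: rank C_0 − rank ∂_1 = 9 − 8 = 1, and the invariant factors of ∂_1 are all 1, so H_0 = Z.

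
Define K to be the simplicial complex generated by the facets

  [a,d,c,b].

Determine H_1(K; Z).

We work with the vertex ordering a < b < c < d. The simplices of K, each written with vertices in increasing order, are:

  0-simplices (4): a, b, c, d
  1-simplices (6): ab, ac, ad, bc, bd, cd
  2-simplices (4): abc, abd, acd, bcd
  3-simplices (1): abcd

Hence C_0 ≅ Z^4, C_1 ≅ Z^6, C_2 ≅ Z^4, C_3 ≅ Z^1.

∂_1: C_1 → C_0 maps an edge to its endpoints' difference, ∂[p,q] = q − p. For instance
  ∂cd = d − c.
This gives a 4×6 integer matrix of rank 3; reducing to Smith normal form yields diagonal entries (1,1,1).

Boundary ∂_2: C_2 → C_1 maps a triangle to the signed sum of its edges. For instance
  ∂abc = bc − ac + ab,
  ∂abd = bd − ad + ab.
This gives a 6×4 integer matrix of rank 3; reducing to Smith normal form yields diagonal entries (1,1,1).

∂_3: C_3 → C_2 sends each 3-simplex σ to the alternating sum Σ_i (−1)^i (σ with its i-th vertex removed). For instance
  ∂abcd = bcd − acd + abd − abc.
As a 4×1 matrix over Z this has rank 1, with invariant factors (1).

Computing H_k = (kernel of ∂_k) / (image of ∂_{k+1}):

  H_1: rank ker ∂_1 − rank ∂_2 = (6 − 3) − 3 = 0, and the invariant factors of ∂_2 are all 1, so H_1 ≅ 0.

H_1 ≅ 0.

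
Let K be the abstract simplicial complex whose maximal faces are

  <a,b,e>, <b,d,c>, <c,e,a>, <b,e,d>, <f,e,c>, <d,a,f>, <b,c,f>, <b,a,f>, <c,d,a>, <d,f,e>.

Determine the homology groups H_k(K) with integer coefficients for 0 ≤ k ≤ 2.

Fix the vertex order a < b < c < d < e < f and write every simplex with vertices in increasing order. Then dim K = 2 and the simplices of K are:

  0-simplices (6): a, b, c, d, e, f
  1-simplices (15): ab, ac, ad, ae, af, bc, bd, be, bf, cd, ce, cf, de, df, ef
  2-simplices (10): abe, abf, acd, ace, adf, bcd, bcf, bde, cef, def

giving chain groups C_0 ≅ Z^6, C_1 ≅ Z^15, C_2 ≅ Z^10.

Boundary ∂_1: C_1 → C_0 maps an edge to its endpoints' difference, ∂[p,q] = q − p.
The resulting 6×15 matrix has rank 5, and its Smith normal form has invariant factors (1,1,1,1,1).

Boundary ∂_2: C_2 → C_1 sends each 2-simplex [p,q,r] to [q,r] − [p,r] + [p,q]. For instance
  ∂cef = ef − cf + ce,
  ∂bcd = cd − bd + bc.
As a 15×10 matrix over Z this has rank 10, with invariant factors (1,1,1,1,1,1,1,1,1,2).

Computing H_k = (kernel of ∂_k) / (image of ∂_{k+1}):

  H_0: rank C_0 − rank ∂_1 = 6 − 5 = 1, and the invariant factors of ∂_1 are all 1, so H_0 = Z.
  H_1: rank ker ∂_1 − rank ∂_2 = (15 − 5) − 10 = 0, and ∂_2 has invariant factor 2 > 1, so H_1 = Z/2Z.
  H_2: rank ker ∂_2 − rank ∂_3 = (10 − 10) − 0 = 0, and there is no ∂_3, so H_2 = 0.

As a check, the Euler characteristic is 6 − 15 + 10 = 1, which agrees with 1 − 0 + 0 = 1.
(K is a triangulation of the real projective plane RP^2.)

H_0 ≅ Z,  H_1 ≅ Z/2Z,  H_2 = 0.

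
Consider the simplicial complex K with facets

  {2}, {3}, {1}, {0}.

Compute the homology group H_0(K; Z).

H_0 = Z^4.

Fix the vertex order 0 < 1 < 2 < 3 and write every simplex with vertices in increasing order. Then dim K = 0 and the simplices of K are:

  0-simplices (4): [0], [1], [2], [3]

giving chain groups C_0 ≅ Z^4.

Computing H_k = (kernel of ∂_k) / (image of ∂_{k+1}):

  H_0: rank C_0 − rank ∂_1 = 4 − 0 = 4, and there is no ∂_1, so H_0 ≅ Z^4.

(K is a triangulation of a set of 4 points.)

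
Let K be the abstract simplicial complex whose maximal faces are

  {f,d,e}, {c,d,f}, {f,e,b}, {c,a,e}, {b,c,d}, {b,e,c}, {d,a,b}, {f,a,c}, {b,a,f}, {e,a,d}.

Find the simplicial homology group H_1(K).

K has 6 vertices, 15 edges, 10 triangles.
rank ∂_1 = 5, rank ∂_2 = 10 ⇒ b_1 = 15 − 5 − 10 = 0; ∂_2 has invariant factor(s) [2] giving torsion. So H_1 = Z/2Z.

H_1 ≅ Z/2Z.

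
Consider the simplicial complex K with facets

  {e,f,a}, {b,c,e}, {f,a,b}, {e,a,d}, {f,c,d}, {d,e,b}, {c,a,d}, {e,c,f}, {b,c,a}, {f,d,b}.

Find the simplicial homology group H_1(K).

H_1 = Z/2.

We work with the vertex ordering a < b < c < d < e < f. The simplices of K, each written with vertices in increasing order, are:

  0-simplices (6): a, b, c, d, e, f
  1-simplices (15): ab, ac, ad, ae, af, bc, bd, be, bf, cd, ce, cf, de, df, ef
  2-simplices (10): abc, abf, acd, ade, aef, bce, bde, bdf, cdf, cef

giving chain groups C_0 ≅ Z^6, C_1 ≅ Z^15, C_2 ≅ Z^10.

∂_1: C_1 → C_0 is given by ∂[p,q] = [q] − [p]. For instance
  ∂af = f − a.
As a 6×15 matrix over Z this has rank 5, with invariant factors (1,1,1,1,1).

Boundary ∂_2: C_2 → C_1 sends each 2-simplex [p,q,r] to [q,r] − [p,r] + [p,q]. For instance
  ∂aef = ef − af + ae,
  ∂bdf = df − bf + bd.
This gives a 15×10 integer matrix of rank 10; reducing to Smith normal form yields diagonal entries (1,1,1,1,1,1,1,1,1,2).

Reading off H_k = ker ∂_k / im ∂_{k+1}:

  H_1: rank ker ∂_1 − rank ∂_2 = (15 − 5) − 10 = 0, and ∂_2 has invariant factor 2 > 1, so H_1 ≅ Z/2.

(K is a triangulation of the real projective plane RP^2.)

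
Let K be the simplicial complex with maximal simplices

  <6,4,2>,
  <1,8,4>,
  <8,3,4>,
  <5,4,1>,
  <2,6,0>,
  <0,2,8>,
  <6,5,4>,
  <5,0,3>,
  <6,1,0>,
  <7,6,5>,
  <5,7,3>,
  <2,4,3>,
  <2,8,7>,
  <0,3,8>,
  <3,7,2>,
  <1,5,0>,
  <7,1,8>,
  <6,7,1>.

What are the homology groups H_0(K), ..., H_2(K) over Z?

Take the total order 0 < 1 < 2 < 3 < 4 < 5 < 6 < 7 < 8 on the vertex set. Then K (dimension 2) consists of the simplices:

  0-simplices (9): [0], [1], [2], [3], [4], [5], [6], [7], [8]
  1-simplices (27): (27 of them)
  2-simplices (18): [0,1,5], [0,1,6], [0,2,6], [0,2,8], [0,3,5], [0,3,8], [1,4,5], [1,4,8], [1,6,7], [1,7,8], [2,3,4], [2,3,7], [2,4,6], [2,7,8], [3,4,8], [3,5,7], [4,5,6], [5,6,7]

so the chain groups are C_0 ≅ Z^9, C_1 ≅ Z^27, C_2 ≅ Z^18.

The boundary map ∂_1: C_1 → C_0 sends each edge [p,q] (with p < q) to q − p. For instance
  ∂[0,8] = [8] − [0].
This gives a 9×27 integer matrix of rank 8; reducing to Smith normal form yields diagonal entries (1,1,1,1,1,1,1,1).

Boundary ∂_2: C_2 → C_1 sends each 2-simplex [p,q,r] to [q,r] − [p,r] + [p,q]. For instance
  ∂[0,2,6] = [2,6] − [0,6] + [0,2],
  ∂[1,6,7] = [6,7] − [1,7] + [1,6].
The resulting 27×18 matrix has rank 18, and its Smith normal form has invariant factors (1,1,1,1,1,1,1,1,1,1,1,1,1,1,1,1,1,2).

From H_k ≅ ker(∂_k) / im(∂_{k+1}) we obtain:

  H_0: rank C_0 − rank ∂_1 = 9 − 8 = 1, and the invariant factors of ∂_1 are all 1, so H_0 ≅ Z.
  H_1: rank ker ∂_1 − rank ∂_2 = (27 − 8) − 18 = 1, and ∂_2 has invariant factor 2 > 1, so H_1 ≅ Z ⊕ Z_2.
  H_2: rank ker ∂_2 − rank ∂_3 = (18 − 18) − 0 = 0, and there is no ∂_3, so H_2 ≅ 0.

H_0 = Z,  H_1 = Z ⊕ Z_2,  H_2 = 0.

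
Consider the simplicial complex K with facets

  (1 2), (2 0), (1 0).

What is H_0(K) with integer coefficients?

H_0 = Z.

Take the total order 0 < 1 < 2 on the vertex set. Then K (dimension 1) consists of the simplices:

  0-simplices (3): [0], [1], [2]
  1-simplices (3): [0,1], [0,2], [1,2]

Hence C_0 ≅ Z^3, C_1 ≅ Z^3.

∂_1: C_1 → C_0 is given by ∂[p,q] = [q] − [p].
The resulting 3×3 matrix has rank 2, and its Smith normal form has invariant factors (1,1).

Now H_k = ker ∂_k / im ∂_{k+1}, so:

  H_0: rank C_0 − rank ∂_1 = 3 − 2 = 1, and the invariant factors of ∂_1 are all 1, so H_0 ≅ Z.

(K is a triangulation of the circle S^1.)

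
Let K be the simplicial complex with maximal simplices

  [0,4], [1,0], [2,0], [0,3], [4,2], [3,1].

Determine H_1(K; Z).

H_1 = Z^2.

We work with the vertex ordering 0 < 1 < 2 < 3 < 4. The simplices of K, each written with vertices in increasing order, are:

  0-simplices (5): [0], [1], [2], [3], [4]
  1-simplices (6): [0,1], [0,2], [0,3], [0,4], [1,3], [2,4]

Hence C_0 ≅ Z^5, C_1 ≅ Z^6.

∂_1: C_1 → C_0 is given by ∂[p,q] = [q] − [p]. For instance
  ∂[0,4] = [4] − [0].
The 5×6 boundary matrix has rank 4 and Smith normal form diag(1,1,1,1).

Now H_k = ker ∂_k / im ∂_{k+1}, so:

  H_1: rank ker ∂_1 − rank ∂_2 = (6 − 4) − 0 = 2, and there is no ∂_2, so H_1 = Z^2.

(K is a triangulation of a wedge of 2 circles.)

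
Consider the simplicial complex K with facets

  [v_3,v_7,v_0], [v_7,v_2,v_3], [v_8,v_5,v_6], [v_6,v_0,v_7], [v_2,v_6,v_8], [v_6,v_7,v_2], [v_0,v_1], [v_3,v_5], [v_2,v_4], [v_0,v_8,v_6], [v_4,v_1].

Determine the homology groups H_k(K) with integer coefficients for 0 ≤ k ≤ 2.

H_0 = Z,  H_1 = Z^2,  H_2 = 0.

We work with the vertex ordering v_0 < v_1 < v_2 < v_3 < v_4 < v_5 < v_6 < v_7 < v_8. The simplices of K, each written with vertices in increasing order, are:

  0-simplices (9): [v_0], [v_1], [v_2], [v_3], [v_4], [v_5], [v_6], [v_7], [v_8]
  1-simplices (17): (17 of them)
  2-simplices (7): [v_0,v_3,v_7], [v_0,v_6,v_7], [v_0,v_6,v_8], [v_2,v_3,v_7], [v_2,v_6,v_7], [v_2,v_6,v_8], [v_5,v_6,v_8]

Hence C_0 ≅ Z^9, C_1 ≅ Z^17, C_2 ≅ Z^7.

The boundary map ∂_1: C_1 → C_0 is given by ∂[p,q] = [q] − [p]. For instance
  ∂[v_1,v_4] = [v_4] − [v_1].
The resulting 9×17 matrix has rank 8, and its Smith normal form has invariant factors (1,1,1,1,1,1,1,1).

The boundary map ∂_2: C_2 → C_1 acts by ∂[p,q,r] = [q,r] − [p,r] + [p,q]. For instance
  ∂[v_0,v_3,v_7] = [v_3,v_7] − [v_0,v_7] + [v_0,v_3],
  ∂[v_5,v_6,v_8] = [v_6,v_8] − [v_5,v_8] + [v_5,v_6].
As a 17×7 matrix over Z this has rank 7, with invariant factors (1,1,1,1,1,1,1).

Computing H_k = (kernel of ∂_k) / (image of ∂_{k+1}):

  H_0: rank C_0 − rank ∂_1 = 9 − 8 = 1, and the invariant factors of ∂_1 are all 1, so H_0 = Z.
  H_1: rank ker ∂_1 − rank ∂_2 = (17 − 8) − 7 = 2, and the invariant factors of ∂_2 are all 1, so H_1 = Z^2.
  H_2: rank ker ∂_2 − rank ∂_3 = (7 − 7) − 0 = 0, and there is no ∂_3, so H_2 = 0.

As a check, the Euler characteristic is 9 − 17 + 7 = -1, which agrees with 1 − 2 + 0 = -1.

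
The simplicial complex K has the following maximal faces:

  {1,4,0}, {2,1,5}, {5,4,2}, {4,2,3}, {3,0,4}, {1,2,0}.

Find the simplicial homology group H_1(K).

H_1 ≅ Z.

Fix the vertex order 0 < 1 < 2 < 3 < 4 < 5 and write every simplex with vertices in increasing order. Then dim K = 2 and the simplices of K are:

  0-simplices (6): [0], [1], [2], [3], [4], [5]
  1-simplices (12): [0,1], [0,2], [0,3], [0,4], [1,2], [1,4], [1,5], [2,3], [2,4], [2,5], [3,4], [4,5]
  2-simplices (6): [0,1,2], [0,1,4], [0,3,4], [1,2,5], [2,3,4], [2,4,5]

so the chain groups are C_0 ≅ Z^6, C_1 ≅ Z^12, C_2 ≅ Z^6.

The boundary map ∂_1: C_1 → C_0 sends each edge [p,q] (with p < q) to q − p. For instance
  ∂[0,3] = [3] − [0].
The 6×12 boundary matrix has rank 5 and Smith normal form diag(1,1,1,1,1).

The boundary map ∂_2: C_2 → C_1 maps a triangle to the signed sum of its edges. For instance
  ∂[2,4,5] = [4,5] − [2,5] + [2,4],
  ∂[0,1,4] = [1,4] − [0,4] + [0,1].
As a 12×6 matrix over Z this has rank 6, with invariant factors (1,1,1,1,1,1).

Now H_k = ker ∂_k / im ∂_{k+1}, so:

  H_1: rank ker ∂_1 − rank ∂_2 = (12 − 5) − 6 = 1, and the invariant factors of ∂_2 are all 1, so H_1 ≅ Z.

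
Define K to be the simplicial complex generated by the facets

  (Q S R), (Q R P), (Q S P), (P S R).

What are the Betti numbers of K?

K has 4 vertices, 6 edges, 4 triangles.
rank ∂_0 = 0, rank ∂_1 = 3 ⇒ b_0 = 4 − 0 − 3 = 1; all invariant factors of ∂_1 are 1 so no torsion. So H_0 ≅ Z.
rank ∂_1 = 3, rank ∂_2 = 3 ⇒ b_1 = 6 − 3 − 3 = 0; all invariant factors of ∂_2 are 1 so no torsion. So H_1 ≅ 0.
rank ∂_2 = 3, rank ∂_3 = 0 ⇒ b_2 = 4 − 3 − 0 = 1. So H_2 ≅ Z.

b_0 = 1, b_1 = 0, b_2 = 1.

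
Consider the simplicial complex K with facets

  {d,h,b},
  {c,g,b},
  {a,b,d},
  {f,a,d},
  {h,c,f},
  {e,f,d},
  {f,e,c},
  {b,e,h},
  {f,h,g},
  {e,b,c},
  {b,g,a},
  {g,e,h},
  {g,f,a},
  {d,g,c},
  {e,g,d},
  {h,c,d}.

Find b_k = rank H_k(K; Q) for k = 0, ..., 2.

b_0 = 1, b_1 = 2, b_2 = 1.

Order the vertices as a < b < c < d < e < f < g < h. Listing each simplex with vertices in this order, K has dimension 2 with simplices:

  0-simplices (8): a, b, c, d, e, f, g, h
  1-simplices (24): ab, ad, af, ag, bc, bd, be, bg, bh, cd, ce, cf, cg, ch, de, df, dg, dh, ef, eg, eh, fg, fh, gh
  2-simplices (16): abd, abg, adf, afg, bce, bcg, bdh, beh, cdg, cdh, cef, cfh, def, deg, egh, fgh

Hence C_0 ≅ Z^8, C_1 ≅ Z^24, C_2 ≅ Z^16.

Boundary ∂_1: C_1 → C_0 sends each edge [p,q] (with p < q) to q − p.
This gives a 8×24 integer matrix of rank 7; reducing to Smith normal form yields diagonal entries (1,1,1,1,1,1,1).

Boundary ∂_2: C_2 → C_1 maps a triangle to the signed sum of its edges. For instance
  ∂cdh = dh − ch + cd,
  ∂cdg = dg − cg + cd.
As a 24×16 matrix over Z this has rank 15, with invariant factors (1,1,1,1,1,1,1,1,1,1,1,1,1,1,1).

From H_k ≅ ker(∂_k) / im(∂_{k+1}) we obtain:

  H_0: rank C_0 − rank ∂_1 = 8 − 7 = 1, and the invariant factors of ∂_1 are all 1, so H_0 ≅ Z.
  H_1: rank ker ∂_1 − rank ∂_2 = (24 − 7) − 15 = 2, and the invariant factors of ∂_2 are all 1, so H_1 ≅ Z^2.
  H_2: rank ker ∂_2 − rank ∂_3 = (16 − 15) − 0 = 1, and there is no ∂_3, so H_2 ≅ Z.

Hence the Betti numbers are b_0 = 1, b_1 = 2, b_2 = 1.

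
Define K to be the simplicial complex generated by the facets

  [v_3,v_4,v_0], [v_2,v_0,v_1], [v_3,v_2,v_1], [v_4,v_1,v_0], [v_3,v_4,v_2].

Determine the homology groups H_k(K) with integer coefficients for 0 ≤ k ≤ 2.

Take the total order v_0 < v_1 < v_2 < v_3 < v_4 on the vertex set. Then K (dimension 2) consists of the simplices:

  0-simplices (5): [v_0], [v_1], [v_2], [v_3], [v_4]
  1-simplices (10): [v_0,v_1], [v_0,v_2], [v_0,v_3], [v_0,v_4], [v_1,v_2], [v_1,v_3], [v_1,v_4], [v_2,v_3], [v_2,v_4], [v_3,v_4]
  2-simplices (5): [v_0,v_1,v_2], [v_0,v_1,v_4], [v_0,v_3,v_4], [v_1,v_2,v_3], [v_2,v_3,v_4]

so the chain groups are C_0 ≅ Z^5, C_1 ≅ Z^10, C_2 ≅ Z^5.

∂_1: C_1 → C_0 maps an edge to its endpoints' difference, ∂[p,q] = q − p. For instance
  ∂[v_0,v_1] = [v_1] − [v_0].
This gives a 5×10 integer matrix of rank 4; reducing to Smith normal form yields diagonal entries (1,1,1,1).

Boundary ∂_2: C_2 → C_1 sends each 2-simplex [p,q,r] to [q,r] − [p,r] + [p,q]. For instance
  ∂[v_2,v_3,v_4] = [v_3,v_4] − [v_2,v_4] + [v_2,v_3],
  ∂[v_0,v_1,v_4] = [v_1,v_4] − [v_0,v_4] + [v_0,v_1].
As a 10×5 matrix over Z this has rank 5, with invariant factors (1,1,1,1,1).

Now H_k = ker ∂_k / im ∂_{k+1}, so:

  H_0: rank C_0 − rank ∂_1 = 5 − 4 = 1, and the invariant factors of ∂_1 are all 1, so H_0 = Z.
  H_1: rank ker ∂_1 − rank ∂_2 = (10 − 4) − 5 = 1, and the invariant factors of ∂_2 are all 1, so H_1 = Z.
  H_2: rank ker ∂_2 − rank ∂_3 = (5 − 5) − 0 = 0, and there is no ∂_3, so H_2 = 0.

As a check, the Euler characteristic is 5 − 10 + 5 = 0, which agrees with 1 − 1 + 0 = 0.
(K is a triangulation of the Möbius band.)

H_0 ≅ Z,  H_1 ≅ Z,  H_2 = 0.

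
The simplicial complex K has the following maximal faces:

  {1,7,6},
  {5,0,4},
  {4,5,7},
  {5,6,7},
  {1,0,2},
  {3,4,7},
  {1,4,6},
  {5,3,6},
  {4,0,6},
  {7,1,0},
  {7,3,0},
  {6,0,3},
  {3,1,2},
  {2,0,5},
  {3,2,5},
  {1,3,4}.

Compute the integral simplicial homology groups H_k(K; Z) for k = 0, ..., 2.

H_0 = Z,  H_1 = Z^2,  H_2 = Z.

Order the vertices as 0 < 1 < 2 < 3 < 4 < 5 < 6 < 7. Listing each simplex with vertices in this order, K has dimension 2 with simplices:

  0-simplices (8): [0], [1], [2], [3], [4], [5], [6], [7]
  1-simplices (24): (24 of them)
  2-simplices (16): [0,1,2], [0,1,7], [0,2,5], [0,3,6], [0,3,7], [0,4,5], [0,4,6], [1,2,3], [1,3,4], [1,4,6], [1,6,7], [2,3,5], [3,4,7], [3,5,6], [4,5,7], [5,6,7]

so the chain groups are C_0 ≅ Z^8, C_1 ≅ Z^24, C_2 ≅ Z^16.

The boundary map ∂_1: C_1 → C_0 maps an edge to its endpoints' difference, ∂[p,q] = q − p. For instance
  ∂[1,4] = [4] − [1].
As a 8×24 matrix over Z this has rank 7, with invariant factors (1,1,1,1,1,1,1).

Boundary ∂_2: C_2 → C_1 sends each 2-simplex [p,q,r] to [q,r] − [p,r] + [p,q]. For instance
  ∂[0,3,7] = [3,7] − [0,7] + [0,3],
  ∂[0,3,6] = [3,6] − [0,6] + [0,3].
The resulting 24×16 matrix has rank 15, and its Smith normal form has invariant factors (1,1,1,1,1,1,1,1,1,1,1,1,1,1,1).

From H_k ≅ ker(∂_k) / im(∂_{k+1}) we obtain:

  H_0: rank C_0 − rank ∂_1 = 8 − 7 = 1, and the invariant factors of ∂_1 are all 1, so H_0 = Z.
  H_1: rank ker ∂_1 − rank ∂_2 = (24 − 7) − 15 = 2, and the invariant factors of ∂_2 are all 1, so H_1 = Z^2.
  H_2: rank ker ∂_2 − rank ∂_3 = (16 − 15) − 0 = 1, and there is no ∂_3, so H_2 = Z.

As a check, the Euler characteristic is 8 − 24 + 16 = 0, which agrees with 1 − 2 + 1 = 0.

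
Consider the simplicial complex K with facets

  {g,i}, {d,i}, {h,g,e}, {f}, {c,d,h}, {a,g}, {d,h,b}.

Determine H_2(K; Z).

H_2 ≅ 0.

Fix the vertex order a < b < c < d < e < f < g < h < i and write every simplex with vertices in increasing order. Then dim K = 2 and the simplices of K are:

  0-simplices (9): a, b, c, d, e, f, g, h, i
  1-simplices (11): ag, bd, bh, cd, ch, dh, di, eg, eh, gh, gi
  2-simplices (3): bdh, cdh, egh

Hence C_0 ≅ Z^9, C_1 ≅ Z^11, C_2 ≅ Z^3.

Boundary ∂_1: C_1 → C_0 is given by ∂[p,q] = [q] − [p]. For instance
  ∂cd = d − c.
The 9×11 boundary matrix has rank 7 and Smith normal form diag(1,1,1,1,1,1,1).

The boundary map ∂_2: C_2 → C_1 maps a triangle to the signed sum of its edges. For instance
  ∂egh = gh − eh + eg,
  ∂bdh = dh − bh + bd.
The resulting 11×3 matrix has rank 3, and its Smith normal form has invariant factors (1,1,1).

Computing H_k = (kernel of ∂_k) / (image of ∂_{k+1}):

  H_2: rank ker ∂_2 − rank ∂_3 = (3 − 3) − 0 = 0, and there is no ∂_3, so H_2 = 0.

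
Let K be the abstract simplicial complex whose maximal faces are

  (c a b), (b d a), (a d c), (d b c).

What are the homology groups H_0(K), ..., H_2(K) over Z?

Fix the vertex order a < b < c < d and write every simplex with vertices in increasing order. Then dim K = 2 and the simplices of K are:

  0-simplices (4): a, b, c, d
  1-simplices (6): ab, ac, ad, bc, bd, cd
  2-simplices (4): abc, abd, acd, bcd

Hence C_0 ≅ Z^4, C_1 ≅ Z^6, C_2 ≅ Z^4.

Boundary ∂_1: C_1 → C_0 is given by ∂[p,q] = [q] − [p]. For instance
  ∂cd = d − c.
The resulting 4×6 matrix has rank 3, and its Smith normal form has invariant factors (1,1,1).

∂_2: C_2 → C_1 acts by ∂[p,q,r] = [q,r] − [p,r] + [p,q]. For instance
  ∂acd = cd − ad + ac,
  ∂bcd = cd − bd + bc.
As a 6×4 matrix over Z this has rank 3, with invariant factors (1,1,1).

Now H_k = ker ∂_k / im ∂_{k+1}, so:

  H_0: rank C_0 − rank ∂_1 = 4 − 3 = 1, and the invariant factors of ∂_1 are all 1, so H_0 = Z.
  H_1: rank ker ∂_1 − rank ∂_2 = (6 − 3) − 3 = 0, and the invariant factors of ∂_2 are all 1, so H_1 = 0.
  H_2: rank ker ∂_2 − rank ∂_3 = (4 − 3) − 0 = 1, and there is no ∂_3, so H_2 = Z.

(K is a triangulation of the 2-sphere S^2.)

H_0 ≅ Z,  H_1 = 0,  H_2 ≅ Z.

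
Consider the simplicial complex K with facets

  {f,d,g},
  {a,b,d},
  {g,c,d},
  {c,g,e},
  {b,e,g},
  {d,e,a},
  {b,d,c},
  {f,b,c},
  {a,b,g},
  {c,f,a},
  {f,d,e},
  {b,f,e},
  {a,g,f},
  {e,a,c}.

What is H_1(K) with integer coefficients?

K has 7 vertices, 21 edges, 14 triangles.
rank ∂_1 = 6, rank ∂_2 = 13 ⇒ b_1 = 21 − 6 − 13 = 2; all invariant factors of ∂_2 are 1 so no torsion. So H_1 ≅ Z^2.

H_1 ≅ Z^2.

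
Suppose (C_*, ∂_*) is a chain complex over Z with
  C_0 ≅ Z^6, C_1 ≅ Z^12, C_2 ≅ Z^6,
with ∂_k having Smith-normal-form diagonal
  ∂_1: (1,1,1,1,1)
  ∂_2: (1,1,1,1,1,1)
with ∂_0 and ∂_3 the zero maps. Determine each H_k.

H_0: b_0 = 6 − 0 − 5 = 1; torsion from ∂_1 factors > 1: none. So H_0 = Z.
H_1: b_1 = 12 − 5 − 6 = 1; torsion from ∂_2 factors > 1: none. So H_1 = Z.
H_2: b_2 = 6 − 6 − 0 = 0; torsion from ∂_3 factors > 1: none. So H_2 = 0.

H_0 = Z,  H_1 = Z,  H_2 = 0.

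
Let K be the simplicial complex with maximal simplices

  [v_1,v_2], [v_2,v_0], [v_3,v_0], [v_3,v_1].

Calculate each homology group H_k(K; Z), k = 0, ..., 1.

Order the vertices as v_0 < v_1 < v_2 < v_3. Listing each simplex with vertices in this order, K has dimension 1 with simplices:

  0-simplices (4): [v_0], [v_1], [v_2], [v_3]
  1-simplices (4): [v_0,v_2], [v_0,v_3], [v_1,v_2], [v_1,v_3]

so the chain groups are C_0 ≅ Z^4, C_1 ≅ Z^4.

The boundary map ∂_1: C_1 → C_0 is given by ∂[p,q] = [q] − [p].
The 4×4 boundary matrix has rank 3 and Smith normal form diag(1,1,1).

Now H_k = ker ∂_k / im ∂_{k+1}, so:

  H_0: rank C_0 − rank ∂_1 = 4 − 3 = 1, and the invariant factors of ∂_1 are all 1, so H_0 ≅ Z.
  H_1: rank ker ∂_1 − rank ∂_2 = (4 − 3) − 0 = 1, and there is no ∂_2, so H_1 ≅ Z.

H_0 ≅ Z,  H_1 ≅ Z.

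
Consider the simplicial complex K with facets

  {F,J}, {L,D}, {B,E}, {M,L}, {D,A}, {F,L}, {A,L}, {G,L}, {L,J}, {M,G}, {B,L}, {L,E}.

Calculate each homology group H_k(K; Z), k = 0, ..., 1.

We work with the vertex ordering A < B < D < E < F < G < J < L < M. The simplices of K, each written with vertices in increasing order, are:

  0-simplices (9): A, B, D, E, F, G, J, L, M
  1-simplices (12): AD, AL, BE, BL, DL, EL, FJ, FL, GL, GM, JL, LM

giving chain groups C_0 ≅ Z^9, C_1 ≅ Z^12.

Boundary ∂_1: C_1 → C_0 is given by ∂[p,q] = [q] − [p].
This gives a 9×12 integer matrix of rank 8; reducing to Smith normal form yields diagonal entries (1,1,1,1,1,1,1,1).

Now H_k = ker ∂_k / im ∂_{k+1}, so:

  H_0: rank C_0 − rank ∂_1 = 9 − 8 = 1, and the invariant factors of ∂_1 are all 1, so H_0 = Z.
  H_1: rank ker ∂_1 − rank ∂_2 = (12 − 8) − 0 = 4, and there is no ∂_2, so H_1 = Z^4.

As a check, the Euler characteristic is 9 − 12 = -3, which agrees with 1 − 4 = -3.

H_0 ≅ Z,  H_1 ≅ Z^4.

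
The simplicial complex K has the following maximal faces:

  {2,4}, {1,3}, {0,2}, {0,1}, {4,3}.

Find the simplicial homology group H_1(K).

We work with the vertex ordering 0 < 1 < 2 < 3 < 4. The simplices of K, each written with vertices in increasing order, are:

  0-simplices (5): [0], [1], [2], [3], [4]
  1-simplices (5): [0,1], [0,2], [1,3], [2,4], [3,4]

giving chain groups C_0 ≅ Z^5, C_1 ≅ Z^5.

Boundary ∂_1: C_1 → C_0 maps an edge to its endpoints' difference, ∂[p,q] = q − p. For instance
  ∂[3,4] = [4] − [3].
The 5×5 boundary matrix has rank 4 and Smith normal form diag(1,1,1,1).

Reading off H_k = ker ∂_k / im ∂_{k+1}:

  H_1: rank ker ∂_1 − rank ∂_2 = (5 − 4) − 0 = 1, and there is no ∂_2, so H_1 ≅ Z.

(K is a triangulation of the circle S^1.)

H_1 ≅ Z.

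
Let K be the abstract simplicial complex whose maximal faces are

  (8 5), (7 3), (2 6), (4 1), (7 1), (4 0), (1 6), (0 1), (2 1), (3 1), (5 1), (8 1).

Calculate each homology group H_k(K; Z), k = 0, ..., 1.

Take the total order 0 < 1 < 2 < 3 < 4 < 5 < 6 < 7 < 8 on the vertex set. Then K (dimension 1) consists of the simplices:

  0-simplices (9): [0], [1], [2], [3], [4], [5], [6], [7], [8]
  1-simplices (12): [0,1], [0,4], [1,2], [1,3], [1,4], [1,5], [1,6], [1,7], [1,8], [2,6], [3,7], [5,8]

so the chain groups are C_0 ≅ Z^9, C_1 ≅ Z^12.

The boundary map ∂_1: C_1 → C_0 sends each edge [p,q] (with p < q) to q − p.
As a 9×12 matrix over Z this has rank 8, with invariant factors (1,1,1,1,1,1,1,1).

Reading off H_k = ker ∂_k / im ∂_{k+1}:

  H_0: rank C_0 − rank ∂_1 = 9 − 8 = 1, and the invariant factors of ∂_1 are all 1, so H_0 = Z.
  H_1: rank ker ∂_1 − rank ∂_2 = (12 − 8) − 0 = 4, and there is no ∂_2, so H_1 = Z^4.

H_0 = Z,  H_1 = Z^4.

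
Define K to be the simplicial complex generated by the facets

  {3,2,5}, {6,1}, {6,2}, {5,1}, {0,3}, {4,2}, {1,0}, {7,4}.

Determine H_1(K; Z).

H_1 ≅ Z^2.

Take the total order 0 < 1 < 2 < 3 < 4 < 5 < 6 < 7 on the vertex set. Then K (dimension 2) consists of the simplices:

  0-simplices (8): [0], [1], [2], [3], [4], [5], [6], [7]
  1-simplices (10): [0,1], [0,3], [1,5], [1,6], [2,3], [2,4], [2,5], [2,6], [3,5], [4,7]
  2-simplices (1): [2,3,5]

so the chain groups are C_0 ≅ Z^8, C_1 ≅ Z^10, C_2 ≅ Z^1.

Boundary ∂_1: C_1 → C_0 is given by ∂[p,q] = [q] − [p]. For instance
  ∂[4,7] = [7] − [4].
As a 8×10 matrix over Z this has rank 7, with invariant factors (1,1,1,1,1,1,1).

∂_2: C_2 → C_1 sends each 2-simplex [p,q,r] to [q,r] − [p,r] + [p,q]. For instance
  ∂[2,3,5] = [3,5] − [2,5] + [2,3].
As a 10×1 matrix over Z this has rank 1, with invariant factors (1).

Computing H_k = (kernel of ∂_k) / (image of ∂_{k+1}):

  H_1: rank ker ∂_1 − rank ∂_2 = (10 − 7) − 1 = 2, and the invariant factors of ∂_2 are all 1, so H_1 = Z^2.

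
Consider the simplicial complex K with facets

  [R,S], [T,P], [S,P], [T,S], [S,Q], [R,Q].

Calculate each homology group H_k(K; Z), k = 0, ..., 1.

K has 5 vertices, 6 edges.
rank ∂_0 = 0, rank ∂_1 = 4 ⇒ b_0 = 5 − 0 − 4 = 1; all invariant factors of ∂_1 are 1 so no torsion. So H_0 ≅ Z.
rank ∂_1 = 4, rank ∂_2 = 0 ⇒ b_1 = 6 − 4 − 0 = 2. So H_1 ≅ Z^2.

H_0 = Z,  H_1 = Z^2.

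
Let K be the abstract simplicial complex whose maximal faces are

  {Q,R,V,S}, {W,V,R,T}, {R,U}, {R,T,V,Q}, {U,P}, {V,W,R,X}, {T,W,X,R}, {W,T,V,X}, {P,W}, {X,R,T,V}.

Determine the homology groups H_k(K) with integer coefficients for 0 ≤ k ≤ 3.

H_0 ≅ Z,  H_1 ≅ Z,  H_2 = 0,  H_3 ≅ Z.

Take the total order P < Q < R < S < T < U < V < W < X on the vertex set. Then K (dimension 3) consists of the simplices:

  0-simplices (9): P, Q, R, S, T, U, V, W, X
  1-simplices (19): PU, PW, QR, QS, QT, QV, RS, RT, RU, RV, RW, RX, SV, TV, TW, TX, VW, VX, WX
  2-simplices (16): QRS, QRT, QRV, QSV, QTV, RSV, RTV, RTW, RTX, RVW, RVX, RWX, TVW, TVX, TWX, VWX
  3-simplices (7): QRSV, QRTV, RTVW, RTVX, RTWX, RVWX, TVWX

Hence C_0 ≅ Z^9, C_1 ≅ Z^19, C_2 ≅ Z^16, C_3 ≅ Z^7.

Boundary ∂_1: C_1 → C_0 is given by ∂[p,q] = [q] − [p].
As a 9×19 matrix over Z this has rank 8, with invariant factors (1,1,1,1,1,1,1,1).

∂_2: C_2 → C_1 maps a triangle to the signed sum of its edges. For instance
  ∂RSV = SV − RV + RS,
  ∂RWX = WX − RX + RW.
The resulting 19×16 matrix has rank 10, and its Smith normal form has invariant factors (1,1,1,1,1,1,1,1,1,1).

∂_3: C_3 → C_2 sends each 3-simplex σ to the alternating sum Σ_i (−1)^i (σ with its i-th vertex removed). For instance
  ∂RTVW = TVW − RVW + RTW − RTV,
  ∂RVWX = VWX − RWX + RVX − RVW.
The resulting 16×7 matrix has rank 6, and its Smith normal form has invariant factors (1,1,1,1,1,1).

Computing H_k = (kernel of ∂_k) / (image of ∂_{k+1}):

  H_0: rank C_0 − rank ∂_1 = 9 − 8 = 1, and the invariant factors of ∂_1 are all 1, so H_0 ≅ Z.
  H_1: rank ker ∂_1 − rank ∂_2 = (19 − 8) − 10 = 1, and the invariant factors of ∂_2 are all 1, so H_1 ≅ Z.
  H_2: rank ker ∂_2 − rank ∂_3 = (16 − 10) − 6 = 0, and the invariant factors of ∂_3 are all 1, so H_2 ≅ 0.
  H_3: rank ker ∂_3 − rank ∂_4 = (7 − 6) − 0 = 1, and there is no ∂_4, so H_3 ≅ Z.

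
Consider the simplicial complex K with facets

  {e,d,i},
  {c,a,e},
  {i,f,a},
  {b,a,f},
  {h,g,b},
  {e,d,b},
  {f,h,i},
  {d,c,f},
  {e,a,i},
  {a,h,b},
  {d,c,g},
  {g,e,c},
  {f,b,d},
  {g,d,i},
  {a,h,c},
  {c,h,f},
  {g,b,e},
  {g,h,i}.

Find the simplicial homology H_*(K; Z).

H_0 = Z,  H_1 = Z × Z/2,  H_2 = 0.

Fix the vertex order a < b < c < d < e < f < g < h < i and write every simplex with vertices in increasing order. Then dim K = 2 and the simplices of K are:

  0-simplices (9): a, b, c, d, e, f, g, h, i
  1-simplices (27): ab, ac, ae, af, ah, ai, bd, be, bf, bg, bh, cd, ce, cf, cg, ch, de, df, dg, di, eg, ei, fh, fi, gh, gi, hi
  2-simplices (18): abf, abh, ace, ach, aei, afi, bde, bdf, beg, bgh, cdf, cdg, ceg, cfh, dei, dgi, fhi, ghi

Hence C_0 ≅ Z^9, C_1 ≅ Z^27, C_2 ≅ Z^18.

The boundary map ∂_1: C_1 → C_0 sends each edge [p,q] (with p < q) to q − p. For instance
  ∂ch = h − c.
The resulting 9×27 matrix has rank 8, and its Smith normal form has invariant factors (1,1,1,1,1,1,1,1).

Boundary ∂_2: C_2 → C_1 sends each 2-simplex [p,q,r] to [q,r] − [p,r] + [p,q]. For instance
  ∂ghi = hi − gi + gh,
  ∂fhi = hi − fi + fh.
The resulting 27×18 matrix has rank 18, and its Smith normal form has invariant factors (1,1,1,1,1,1,1,1,1,1,1,1,1,1,1,1,1,2).

Reading off H_k = ker ∂_k / im ∂_{k+1}:

  H_0: rank C_0 − rank ∂_1 = 9 − 8 = 1, and the invariant factors of ∂_1 are all 1, so H_0 ≅ Z.
  H_1: rank ker ∂_1 − rank ∂_2 = (27 − 8) − 18 = 1, and ∂_2 has invariant factor 2 > 1, so H_1 ≅ Z × Z/2.
  H_2: rank ker ∂_2 − rank ∂_3 = (18 − 18) − 0 = 0, and there is no ∂_3, so H_2 ≅ 0.

(K is a triangulation of the Klein bottle.)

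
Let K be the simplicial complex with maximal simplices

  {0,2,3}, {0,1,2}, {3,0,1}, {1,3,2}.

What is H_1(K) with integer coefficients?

K has 4 vertices, 6 edges, 4 triangles.
rank ∂_1 = 3, rank ∂_2 = 3 ⇒ b_1 = 6 − 3 − 3 = 0; all invariant factors of ∂_2 are 1 so no torsion. So H_1 ≅ 0.

H_1 ≅ 0.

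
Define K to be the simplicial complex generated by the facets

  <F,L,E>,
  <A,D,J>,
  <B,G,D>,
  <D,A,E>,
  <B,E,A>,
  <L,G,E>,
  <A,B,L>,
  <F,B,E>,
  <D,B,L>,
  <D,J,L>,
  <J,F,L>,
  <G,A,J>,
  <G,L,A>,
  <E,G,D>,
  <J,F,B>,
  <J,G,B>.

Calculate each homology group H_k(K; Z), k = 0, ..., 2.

H_0 = Z,  H_1 = Z^2,  H_2 = Z.

We work with the vertex ordering A < B < D < E < F < G < J < L. The simplices of K, each written with vertices in increasing order, are:

  0-simplices (8): A, B, D, E, F, G, J, L
  1-simplices (24): AB, AD, AE, AG, AJ, AL, BD, BE, BF, BG, BJ, BL, DE, DG, DJ, DL, EF, EG, EL, FJ, FL, GJ, GL, JL
  2-simplices (16): ABE, ABL, ADE, ADJ, AGJ, AGL, BDG, BDL, BEF, BFJ, BGJ, DEG, DJL, EFL, EGL, FJL

giving chain groups C_0 ≅ Z^8, C_1 ≅ Z^24, C_2 ≅ Z^16.

The boundary map ∂_1: C_1 → C_0 sends each edge [p,q] (with p < q) to q − p. For instance
  ∂GJ = J − G.
The resulting 8×24 matrix has rank 7, and its Smith normal form has invariant factors (1,1,1,1,1,1,1).

Boundary ∂_2: C_2 → C_1 maps a triangle to the signed sum of its edges. For instance
  ∂ADE = DE − AE + AD,
  ∂DEG = EG − DG + DE.
The 24×16 boundary matrix has rank 15 and Smith normal form diag(1,1,1,1,1,1,1,1,1,1,1,1,1,1,1).

Now H_k = ker ∂_k / im ∂_{k+1}, so:

  H_0: rank C_0 − rank ∂_1 = 8 − 7 = 1, and the invariant factors of ∂_1 are all 1, so H_0 = Z.
  H_1: rank ker ∂_1 − rank ∂_2 = (24 − 7) − 15 = 2, and the invariant factors of ∂_2 are all 1, so H_1 = Z^2.
  H_2: rank ker ∂_2 − rank ∂_3 = (16 − 15) − 0 = 1, and there is no ∂_3, so H_2 = Z.

(K is a triangulation of the torus T^2.)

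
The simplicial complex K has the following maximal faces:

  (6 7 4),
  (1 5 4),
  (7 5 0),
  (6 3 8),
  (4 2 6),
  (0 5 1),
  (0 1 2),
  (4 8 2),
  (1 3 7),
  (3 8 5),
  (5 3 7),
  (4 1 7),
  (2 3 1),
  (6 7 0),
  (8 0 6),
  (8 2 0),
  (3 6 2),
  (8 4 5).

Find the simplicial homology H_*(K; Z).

H_0 ≅ Z,  H_1 ≅ Z ⊕ Z_2,  H_2 = 0.

Order the vertices as 0 < 1 < 2 < 3 < 4 < 5 < 6 < 7 < 8. Listing each simplex with vertices in this order, K has dimension 2 with simplices:

  0-simplices (9): [0], [1], [2], [3], [4], [5], [6], [7], [8]
  1-simplices (27): (27 of them)
  2-simplices (18): [0,1,2], [0,1,5], [0,2,8], [0,5,7], [0,6,7], [0,6,8], [1,2,3], [1,3,7], [1,4,5], [1,4,7], [2,3,6], [2,4,6], [2,4,8], [3,5,7], [3,5,8], [3,6,8], [4,5,8], [4,6,7]

Hence C_0 ≅ Z^9, C_1 ≅ Z^27, C_2 ≅ Z^18.

Boundary ∂_1: C_1 → C_0 is given by ∂[p,q] = [q] − [p].
As a 9×27 matrix over Z this has rank 8, with invariant factors (1,1,1,1,1,1,1,1).

∂_2: C_2 → C_1 sends each 2-simplex [p,q,r] to [q,r] − [p,r] + [p,q]. For instance
  ∂[0,1,2] = [1,2] − [0,2] + [0,1],
  ∂[2,3,6] = [3,6] − [2,6] + [2,3].
The 27×18 boundary matrix has rank 18 and Smith normal form diag(1,1,1,1,1,1,1,1,1,1,1,1,1,1,1,1,1,2).

From H_k ≅ ker(∂_k) / im(∂_{k+1}) we obtain:

  H_0: rank C_0 − rank ∂_1 = 9 − 8 = 1, and the invariant factors of ∂_1 are all 1, so H_0 ≅ Z.
  H_1: rank ker ∂_1 − rank ∂_2 = (27 − 8) − 18 = 1, and ∂_2 has invariant factor 2 > 1, so H_1 ≅ Z ⊕ Z_2.
  H_2: rank ker ∂_2 − rank ∂_3 = (18 − 18) − 0 = 0, and there is no ∂_3, so H_2 ≅ 0.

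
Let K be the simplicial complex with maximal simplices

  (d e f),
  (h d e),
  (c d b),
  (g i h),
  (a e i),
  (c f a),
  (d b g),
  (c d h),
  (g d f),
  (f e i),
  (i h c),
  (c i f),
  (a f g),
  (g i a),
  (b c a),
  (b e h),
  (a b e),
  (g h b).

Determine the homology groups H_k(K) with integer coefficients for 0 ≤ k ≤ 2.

Fix the vertex order a < b < c < d < e < f < g < h < i and write every simplex with vertices in increasing order. Then dim K = 2 and the simplices of K are:

  0-simplices (9): a, b, c, d, e, f, g, h, i
  1-simplices (27): ab, ac, ae, af, ag, ai, bc, bd, be, bg, bh, cd, cf, ch, ci, de, df, dg, dh, ef, eh, ei, fg, fi, gh, gi, hi
  2-simplices (18): abc, abe, acf, aei, afg, agi, bcd, bdg, beh, bgh, cdh, cfi, chi, def, deh, dfg, efi, ghi

Hence C_0 ≅ Z^9, C_1 ≅ Z^27, C_2 ≅ Z^18.

∂_1: C_1 → C_0 is given by ∂[p,q] = [q] − [p]. For instance
  ∂ai = i − a.
As a 9×27 matrix over Z this has rank 8, with invariant factors (1,1,1,1,1,1,1,1).

The boundary map ∂_2: C_2 → C_1 acts by ∂[p,q,r] = [q,r] − [p,r] + [p,q]. For instance
  ∂bgh = gh − bh + bg,
  ∂abc = bc − ac + ab.
The 27×18 boundary matrix has rank 18 and Smith normal form diag(1,1,1,1,1,1,1,1,1,1,1,1,1,1,1,1,1,2).

Computing H_k = (kernel of ∂_k) / (image of ∂_{k+1}):

  H_0: rank C_0 − rank ∂_1 = 9 − 8 = 1, and the invariant factors of ∂_1 are all 1, so H_0 = Z.
  H_1: rank ker ∂_1 − rank ∂_2 = (27 − 8) − 18 = 1, and ∂_2 has invariant factor 2 > 1, so H_1 = Z ⊕ Z_2.
  H_2: rank ker ∂_2 − rank ∂_3 = (18 − 18) − 0 = 0, and there is no ∂_3, so H_2 = 0.

As a check, the Euler characteristic is 9 − 27 + 18 = 0, which agrees with 1 − 1 + 0 = 0.

H_0 = Z,  H_1 = Z ⊕ Z_2,  H_2 = 0.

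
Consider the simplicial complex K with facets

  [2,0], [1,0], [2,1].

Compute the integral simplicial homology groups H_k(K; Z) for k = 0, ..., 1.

H_0 = Z,  H_1 = Z.

Order the vertices as 0 < 1 < 2. Listing each simplex with vertices in this order, K has dimension 1 with simplices:

  0-simplices (3): [0], [1], [2]
  1-simplices (3): [0,1], [0,2], [1,2]

Hence C_0 ≅ Z^3, C_1 ≅ Z^3.

∂_1: C_1 → C_0 sends each edge [p,q] (with p < q) to q − p.
As a 3×3 matrix over Z this has rank 2, with invariant factors (1,1).

From H_k ≅ ker(∂_k) / im(∂_{k+1}) we obtain:

  H_0: rank C_0 − rank ∂_1 = 3 − 2 = 1, and the invariant factors of ∂_1 are all 1, so H_0 = Z.
  H_1: rank ker ∂_1 − rank ∂_2 = (3 − 2) − 0 = 1, and there is no ∂_2, so H_1 = Z.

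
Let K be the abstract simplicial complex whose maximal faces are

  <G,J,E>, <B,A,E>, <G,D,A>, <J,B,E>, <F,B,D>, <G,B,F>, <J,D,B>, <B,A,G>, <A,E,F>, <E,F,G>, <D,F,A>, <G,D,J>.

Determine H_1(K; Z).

Order the vertices as A < B < D < E < F < G < J. Listing each simplex with vertices in this order, K has dimension 2 with simplices:

  0-simplices (7): A, B, D, E, F, G, J
  1-simplices (18): AB, AD, AE, AF, AG, BD, BE, BF, BG, BJ, DF, DG, DJ, EF, EG, EJ, FG, GJ
  2-simplices (12): ABE, ABG, ADF, ADG, AEF, BDF, BDJ, BEJ, BFG, DGJ, EFG, EGJ

Hence C_0 ≅ Z^7, C_1 ≅ Z^18, C_2 ≅ Z^12.

The boundary map ∂_1: C_1 → C_0 maps an edge to its endpoints' difference, ∂[p,q] = q − p. For instance
  ∂FG = G − F.
The resulting 7×18 matrix has rank 6, and its Smith normal form has invariant factors (1,1,1,1,1,1).

The boundary map ∂_2: C_2 → C_1 sends each 2-simplex [p,q,r] to [q,r] − [p,r] + [p,q]. For instance
  ∂ADG = DG − AG + AD,
  ∂DGJ = GJ − DJ + DG.
The 18×12 boundary matrix has rank 12 and Smith normal form diag(1,1,1,1,1,1,1,1,1,1,1,2).

From H_k ≅ ker(∂_k) / im(∂_{k+1}) we obtain:

  H_1: rank ker ∂_1 − rank ∂_2 = (18 − 6) − 12 = 0, and ∂_2 has invariant factor 2 > 1, so H_1 = Z/2.

(K is a triangulation of the real projective plane RP^2.)

H_1 = Z/2.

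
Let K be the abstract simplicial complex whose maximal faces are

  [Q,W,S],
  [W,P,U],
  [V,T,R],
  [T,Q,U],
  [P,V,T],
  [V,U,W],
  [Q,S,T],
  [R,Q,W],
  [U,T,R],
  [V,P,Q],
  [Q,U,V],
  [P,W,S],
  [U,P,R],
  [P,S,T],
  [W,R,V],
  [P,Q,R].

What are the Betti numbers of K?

b_0 = 1, b_1 = 2, b_2 = 1.

We work with the vertex ordering P < Q < R < S < T < U < V < W. The simplices of K, each written with vertices in increasing order, are:

  0-simplices (8): P, Q, R, S, T, U, V, W
  1-simplices (24): PQ, PR, PS, PT, PU, PV, PW, QR, QS, QT, QU, QV, QW, RT, RU, RV, RW, ST, SW, TU, TV, UV, UW, VW
  2-simplices (16): PQR, PQV, PRU, PST, PSW, PTV, PUW, QRW, QST, QSW, QTU, QUV, RTU, RTV, RVW, UVW

giving chain groups C_0 ≅ Z^8, C_1 ≅ Z^24, C_2 ≅ Z^16.

∂_1: C_1 → C_0 maps an edge to its endpoints' difference, ∂[p,q] = q − p. For instance
  ∂RU = U − R.
As a 8×24 matrix over Z this has rank 7, with invariant factors (1,1,1,1,1,1,1).

Boundary ∂_2: C_2 → C_1 sends each 2-simplex [p,q,r] to [q,r] − [p,r] + [p,q]. For instance
  ∂PUW = UW − PW + PU,
  ∂PQV = QV − PV + PQ.
The resulting 24×16 matrix has rank 15, and its Smith normal form has invariant factors (1,1,1,1,1,1,1,1,1,1,1,1,1,1,1).

From H_k ≅ ker(∂_k) / im(∂_{k+1}) we obtain:

  H_0: rank C_0 − rank ∂_1 = 8 − 7 = 1, and the invariant factors of ∂_1 are all 1, so H_0 = Z.
  H_1: rank ker ∂_1 − rank ∂_2 = (24 − 7) − 15 = 2, and the invariant factors of ∂_2 are all 1, so H_1 = Z^2.
  H_2: rank ker ∂_2 − rank ∂_3 = (16 − 15) − 0 = 1, and there is no ∂_3, so H_2 = Z.

As a check, the Euler characteristic is 8 − 24 + 16 = 0, which agrees with 1 − 2 + 1 = 0.
(K is a triangulation of the torus T^2.)

Hence the Betti numbers are b_0 = 1, b_1 = 2, b_2 = 1.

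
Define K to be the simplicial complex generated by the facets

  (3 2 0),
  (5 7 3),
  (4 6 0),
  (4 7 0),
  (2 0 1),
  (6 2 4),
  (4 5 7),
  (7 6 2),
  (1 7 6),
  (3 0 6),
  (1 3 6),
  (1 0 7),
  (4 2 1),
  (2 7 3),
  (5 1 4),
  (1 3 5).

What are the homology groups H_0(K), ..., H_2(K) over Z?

Order the vertices as 0 < 1 < 2 < 3 < 4 < 5 < 6 < 7. Listing each simplex with vertices in this order, K has dimension 2 with simplices:

  0-simplices (8): [0], [1], [2], [3], [4], [5], [6], [7]
  1-simplices (24): (24 of them)
  2-simplices (16): [0,1,2], [0,1,7], [0,2,3], [0,3,6], [0,4,6], [0,4,7], [1,2,4], [1,3,5], [1,3,6], [1,4,5], [1,6,7], [2,3,7], [2,4,6], [2,6,7], [3,5,7], [4,5,7]

so the chain groups are C_0 ≅ Z^8, C_1 ≅ Z^24, C_2 ≅ Z^16.

Boundary ∂_1: C_1 → C_0 is given by ∂[p,q] = [q] − [p].
The resulting 8×24 matrix has rank 7, and its Smith normal form has invariant factors (1,1,1,1,1,1,1).

The boundary map ∂_2: C_2 → C_1 sends each 2-simplex [p,q,r] to [q,r] − [p,r] + [p,q]. For instance
  ∂[4,5,7] = [5,7] − [4,7] + [4,5],
  ∂[2,4,6] = [4,6] − [2,6] + [2,4].
The 24×16 boundary matrix has rank 15 and Smith normal form diag(1,1,1,1,1,1,1,1,1,1,1,1,1,1,1).

Now H_k = ker ∂_k / im ∂_{k+1}, so:

  H_0: rank C_0 − rank ∂_1 = 8 − 7 = 1, and the invariant factors of ∂_1 are all 1, so H_0 = Z.
  H_1: rank ker ∂_1 − rank ∂_2 = (24 − 7) − 15 = 2, and the invariant factors of ∂_2 are all 1, so H_1 = Z^2.
  H_2: rank ker ∂_2 − rank ∂_3 = (16 − 15) − 0 = 1, and there is no ∂_3, so H_2 = Z.

H_0 ≅ Z,  H_1 ≅ Z^2,  H_2 ≅ Z.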